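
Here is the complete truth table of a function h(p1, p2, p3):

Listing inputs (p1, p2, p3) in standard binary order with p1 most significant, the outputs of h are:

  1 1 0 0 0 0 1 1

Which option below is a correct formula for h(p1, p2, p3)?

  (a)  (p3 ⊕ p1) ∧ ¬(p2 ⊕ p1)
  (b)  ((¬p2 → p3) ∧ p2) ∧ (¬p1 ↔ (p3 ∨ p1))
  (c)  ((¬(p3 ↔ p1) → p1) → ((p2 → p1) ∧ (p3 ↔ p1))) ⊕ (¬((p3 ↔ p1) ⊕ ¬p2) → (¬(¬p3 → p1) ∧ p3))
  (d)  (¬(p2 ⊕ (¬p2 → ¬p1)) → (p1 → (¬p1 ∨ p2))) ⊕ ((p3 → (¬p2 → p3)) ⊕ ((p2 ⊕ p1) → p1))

(a) fails at (0,0,0): the formula yields 0, h is 1.
(b) fails at (0,0,0): the formula yields 0, h is 1.
(c) fails at (0,0,1): the formula yields 0, h is 1.
That leaves (d). Evaluating it on every row reproduces the table of h exactly.

d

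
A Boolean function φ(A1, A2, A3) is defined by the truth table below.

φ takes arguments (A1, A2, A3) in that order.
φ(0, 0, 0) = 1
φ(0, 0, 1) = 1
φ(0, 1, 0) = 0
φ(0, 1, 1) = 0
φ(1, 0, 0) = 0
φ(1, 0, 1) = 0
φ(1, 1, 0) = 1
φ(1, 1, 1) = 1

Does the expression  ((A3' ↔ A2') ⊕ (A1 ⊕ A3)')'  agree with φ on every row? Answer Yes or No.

Yes

Evaluate ((A3' ↔ A2') ⊕ (A1 ⊕ A3)')' on each row and compare to φ:
  A1=0, A2=0, A3=0: formula gives 1, φ = 1 ✓
  A1=0, A2=0, A3=1: formula gives 1, φ = 1 ✓
  A1=0, A2=1, A3=0: formula gives 0, φ = 0 ✓
  A1=0, A2=1, A3=1: formula gives 0, φ = 0 ✓
  A1=1, A2=0, A3=0: formula gives 0, φ = 0 ✓
  … (the remaining 3 rows also agree.)
No disagreement on any input; they are logically equivalent.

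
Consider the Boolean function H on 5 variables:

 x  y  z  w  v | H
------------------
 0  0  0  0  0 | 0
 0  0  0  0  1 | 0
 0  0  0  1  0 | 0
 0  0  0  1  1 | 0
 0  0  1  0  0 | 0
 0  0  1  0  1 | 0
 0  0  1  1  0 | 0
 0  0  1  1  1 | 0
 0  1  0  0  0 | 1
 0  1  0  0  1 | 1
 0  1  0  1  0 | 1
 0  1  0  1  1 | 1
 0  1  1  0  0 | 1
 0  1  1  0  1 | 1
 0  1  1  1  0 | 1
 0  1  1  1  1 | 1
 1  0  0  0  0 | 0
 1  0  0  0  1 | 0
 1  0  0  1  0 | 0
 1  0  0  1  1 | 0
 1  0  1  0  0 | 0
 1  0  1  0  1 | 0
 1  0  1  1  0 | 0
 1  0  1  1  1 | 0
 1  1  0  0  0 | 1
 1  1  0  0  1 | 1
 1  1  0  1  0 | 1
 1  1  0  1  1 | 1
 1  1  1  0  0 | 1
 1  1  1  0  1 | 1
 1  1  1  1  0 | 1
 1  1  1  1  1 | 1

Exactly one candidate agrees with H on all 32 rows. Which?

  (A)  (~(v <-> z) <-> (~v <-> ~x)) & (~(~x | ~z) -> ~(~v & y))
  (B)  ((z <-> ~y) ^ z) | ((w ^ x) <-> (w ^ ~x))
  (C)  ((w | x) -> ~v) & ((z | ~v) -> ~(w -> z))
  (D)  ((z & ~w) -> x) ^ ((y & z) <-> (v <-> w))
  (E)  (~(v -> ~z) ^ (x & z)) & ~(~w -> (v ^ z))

(A) disagrees with H on (0,0,1,0,0) (formula → 1, table → 0); rule it out.
(C) disagrees with H on (0,0,0,0,1) (formula → 1, table → 0); rule it out.
(D) disagrees with H on (0,0,0,0,0) (formula → 1, table → 0); rule it out.
(E) disagrees with H on (0,0,1,0,1) (formula → 1, table → 0); rule it out.
(B) is the remaining candidate, and it agrees with H on all 32 inputs.

B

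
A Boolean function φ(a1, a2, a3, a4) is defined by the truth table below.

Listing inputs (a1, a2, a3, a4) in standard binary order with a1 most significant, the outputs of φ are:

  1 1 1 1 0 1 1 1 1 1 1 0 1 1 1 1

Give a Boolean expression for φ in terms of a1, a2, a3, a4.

The 0-rows are (0,1,0,0), (1,0,1,1). Take each as a conjunction (¬a1·a2·¬a3·¬a4, a1·¬a2·a3·a4), form their disjunction, and complement — that gives a formula that is 1 everywhere φ is.

φ(a1, a2, a3, a4) = ~((((~a1 & a2) & ~a3) & ~a4) | (((a1 & ~a2) & a3) & a4))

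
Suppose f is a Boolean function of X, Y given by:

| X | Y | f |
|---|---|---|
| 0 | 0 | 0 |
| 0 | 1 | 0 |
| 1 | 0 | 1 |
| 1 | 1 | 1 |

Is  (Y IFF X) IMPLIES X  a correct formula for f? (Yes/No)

No

Test each input against both f and the formula:
  X=0, Y=0: formula gives 0, f = 0 ✓
  X=0, Y=1: formula gives 1, but f = 0 ✗
A single disagreement suffices: at (0,1) they differ, so the formula does not compute f.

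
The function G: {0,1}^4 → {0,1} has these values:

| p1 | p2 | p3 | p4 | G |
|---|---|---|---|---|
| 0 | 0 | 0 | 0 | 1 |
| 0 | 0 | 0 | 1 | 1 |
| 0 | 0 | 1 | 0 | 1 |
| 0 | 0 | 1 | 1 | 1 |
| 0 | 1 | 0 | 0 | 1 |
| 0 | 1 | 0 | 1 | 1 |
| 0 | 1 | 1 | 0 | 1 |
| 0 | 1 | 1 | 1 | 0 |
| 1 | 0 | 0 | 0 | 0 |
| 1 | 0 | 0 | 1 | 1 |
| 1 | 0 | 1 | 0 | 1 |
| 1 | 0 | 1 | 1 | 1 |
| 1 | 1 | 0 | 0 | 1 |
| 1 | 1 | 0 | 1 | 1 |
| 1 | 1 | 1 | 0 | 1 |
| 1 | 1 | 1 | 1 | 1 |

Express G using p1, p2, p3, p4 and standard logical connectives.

The 0-rows are (0,1,1,1), (1,0,0,0). Take each as a conjunction (¬p1·p2·p3·p4, p1·¬p2·¬p3·¬p4), form their disjunction, and complement — that gives a formula that is 1 everywhere G is.

G(p1, p2, p3, p4) = ~((((~p1 & p2) & p3) & p4) | (((p1 & ~p2) & ~p3) & ~p4))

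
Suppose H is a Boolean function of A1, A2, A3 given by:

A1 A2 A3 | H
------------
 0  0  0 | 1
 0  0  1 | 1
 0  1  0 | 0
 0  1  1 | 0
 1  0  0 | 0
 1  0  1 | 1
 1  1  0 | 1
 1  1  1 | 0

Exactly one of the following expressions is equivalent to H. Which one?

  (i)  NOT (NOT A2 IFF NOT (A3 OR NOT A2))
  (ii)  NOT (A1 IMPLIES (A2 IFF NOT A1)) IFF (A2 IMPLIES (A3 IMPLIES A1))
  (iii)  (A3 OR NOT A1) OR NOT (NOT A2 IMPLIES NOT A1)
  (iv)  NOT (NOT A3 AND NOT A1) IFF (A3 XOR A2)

iv

(i) fails at (0,1,0): the formula yields 1, H is 0.
(ii) fails at (0,0,0): the formula yields 0, H is 1.
(iii) fails at (0,1,0): the formula yields 1, H is 0.
That leaves (iv). Evaluating it on every row reproduces the table of H exactly.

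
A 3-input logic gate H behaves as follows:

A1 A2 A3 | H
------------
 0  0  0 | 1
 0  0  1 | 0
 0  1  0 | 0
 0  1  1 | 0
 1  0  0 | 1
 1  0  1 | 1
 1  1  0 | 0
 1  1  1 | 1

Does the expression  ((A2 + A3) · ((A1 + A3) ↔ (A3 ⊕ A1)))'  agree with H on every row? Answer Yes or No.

Yes

Evaluate ((A2 + A3) · ((A1 + A3) ↔ (A3 ⊕ A1)))' on each row and compare to H:
  A1=0, A2=0, A3=0: formula gives 1, H = 1 ✓
  A1=0, A2=0, A3=1: formula gives 0, H = 0 ✓
  A1=0, A2=1, A3=0: formula gives 0, H = 0 ✓
  A1=0, A2=1, A3=1: formula gives 0, H = 0 ✓
  A1=1, A2=0, A3=0: formula gives 1, H = 1 ✓
  …and likewise for the remaining 3 rows.
All 8 rows match — the expression computes H exactly.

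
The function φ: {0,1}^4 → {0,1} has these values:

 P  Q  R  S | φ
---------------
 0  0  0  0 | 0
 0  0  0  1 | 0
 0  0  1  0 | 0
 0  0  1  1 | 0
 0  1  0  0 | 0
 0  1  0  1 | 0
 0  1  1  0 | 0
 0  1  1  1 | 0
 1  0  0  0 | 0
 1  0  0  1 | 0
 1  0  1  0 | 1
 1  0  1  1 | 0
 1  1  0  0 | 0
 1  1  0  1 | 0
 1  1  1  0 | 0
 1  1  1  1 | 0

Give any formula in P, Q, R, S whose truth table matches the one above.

φ(P, Q, R, S) = ((P · Q') · R) · S'

Only row (1,0,1,0) gives 1. That row's minterm P·¬Q·R·¬S is φ directly.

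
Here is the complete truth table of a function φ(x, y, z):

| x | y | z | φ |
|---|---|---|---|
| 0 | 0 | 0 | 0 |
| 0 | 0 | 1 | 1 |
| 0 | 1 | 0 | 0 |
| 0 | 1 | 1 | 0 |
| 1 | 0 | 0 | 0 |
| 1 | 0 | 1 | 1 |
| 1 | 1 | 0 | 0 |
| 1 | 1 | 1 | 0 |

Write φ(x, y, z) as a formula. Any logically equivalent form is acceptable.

φ=1 on 2 inputs: (0,0,1), (1,0,1). Reading each as a conjunction of literals (¬x·¬y·z, x·¬y·z) and taking the OR gives the canonical DNF.

φ(x, y, z) = ((~x & ~y) & z) | ((x & ~y) & z)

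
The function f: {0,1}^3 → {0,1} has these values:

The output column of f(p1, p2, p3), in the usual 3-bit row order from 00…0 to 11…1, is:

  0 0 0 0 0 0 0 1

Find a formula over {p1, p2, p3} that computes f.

The output is 1 only when every input is 1 — the AND of all inputs.

f(p1, p2, p3) = (p1 · p2) · p3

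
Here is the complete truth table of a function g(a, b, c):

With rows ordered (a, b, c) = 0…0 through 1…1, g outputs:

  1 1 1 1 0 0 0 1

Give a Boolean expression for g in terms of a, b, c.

g(a, b, c) = not ((((a and not b) and not c) or ((a and not b) and c)) or ((a and b) and not c))

The 0-rows are (1,0,0), (1,0,1), (1,1,0). Take each as a conjunction (a·¬b·¬c, a·¬b·c, a·b·¬c), form their disjunction, and complement — that gives a formula that is 1 everywhere g is.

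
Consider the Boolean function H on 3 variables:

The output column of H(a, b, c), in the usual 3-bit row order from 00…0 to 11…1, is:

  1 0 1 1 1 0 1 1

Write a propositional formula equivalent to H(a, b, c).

H(a, b, c) = ¬(((¬a ∧ ¬b) ∧ c) ∨ ((a ∧ ¬b) ∧ c))

The 0-rows are (0,0,1), (1,0,1). Take each as a conjunction (¬a·¬b·c, a·¬b·c), form their disjunction, and complement — that gives a formula that is 1 everywhere H is.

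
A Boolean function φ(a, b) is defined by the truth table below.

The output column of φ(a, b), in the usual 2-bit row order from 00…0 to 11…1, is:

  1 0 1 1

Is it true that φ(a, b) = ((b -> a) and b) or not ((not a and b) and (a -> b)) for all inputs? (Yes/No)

Check the formula against φ row by row:
  a=0, b=0: formula gives 1, φ = 1 ✓
  a=0, b=1: formula gives 0, φ = 0 ✓
  a=1, b=0: formula gives 1, φ = 1 ✓
  a=1, b=1: formula gives 1, φ = 1 ✓
No disagreement on any input; they are logically equivalent.

Yes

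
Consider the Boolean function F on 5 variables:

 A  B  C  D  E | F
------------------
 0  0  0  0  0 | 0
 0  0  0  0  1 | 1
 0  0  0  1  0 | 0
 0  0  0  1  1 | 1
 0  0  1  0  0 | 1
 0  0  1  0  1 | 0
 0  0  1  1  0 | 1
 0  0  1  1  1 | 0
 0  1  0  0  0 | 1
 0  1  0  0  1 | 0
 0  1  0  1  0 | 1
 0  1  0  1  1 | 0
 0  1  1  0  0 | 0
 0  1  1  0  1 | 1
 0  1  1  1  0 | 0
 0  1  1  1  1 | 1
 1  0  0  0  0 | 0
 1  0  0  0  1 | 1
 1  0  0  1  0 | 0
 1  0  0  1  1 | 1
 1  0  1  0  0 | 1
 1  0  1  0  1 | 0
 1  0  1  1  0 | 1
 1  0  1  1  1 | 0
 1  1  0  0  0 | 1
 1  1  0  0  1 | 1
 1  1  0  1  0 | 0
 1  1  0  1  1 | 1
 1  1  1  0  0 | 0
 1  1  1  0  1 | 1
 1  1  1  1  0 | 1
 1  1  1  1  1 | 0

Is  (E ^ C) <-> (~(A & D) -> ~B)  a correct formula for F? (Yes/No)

Check the formula against F row by row:
  A=0, B=0, C=0, D=0, E=0: formula gives 0, F = 0 ✓
  A=0, B=0, C=0, D=0, E=1: formula gives 1, F = 1 ✓
  A=0, B=0, C=0, D=1, E=0: formula gives 0, F = 0 ✓
  A=0, B=0, C=0, D=1, E=1: formula gives 1, F = 1 ✓
  …
  A=1, B=1, C=0, D=0, E=1: formula gives 0, but F = 1 ✗
Row (1,1,0,0,1) is a counterexample, so the formula is not equivalent to F.

No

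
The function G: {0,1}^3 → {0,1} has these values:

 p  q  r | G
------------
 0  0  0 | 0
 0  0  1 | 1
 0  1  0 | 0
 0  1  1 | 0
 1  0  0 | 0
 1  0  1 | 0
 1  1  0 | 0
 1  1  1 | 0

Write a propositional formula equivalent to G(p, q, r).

Only row (0,0,1) gives 1. That row's minterm ¬p·¬q·r is G directly.

G(p, q, r) = (not p and not q) and r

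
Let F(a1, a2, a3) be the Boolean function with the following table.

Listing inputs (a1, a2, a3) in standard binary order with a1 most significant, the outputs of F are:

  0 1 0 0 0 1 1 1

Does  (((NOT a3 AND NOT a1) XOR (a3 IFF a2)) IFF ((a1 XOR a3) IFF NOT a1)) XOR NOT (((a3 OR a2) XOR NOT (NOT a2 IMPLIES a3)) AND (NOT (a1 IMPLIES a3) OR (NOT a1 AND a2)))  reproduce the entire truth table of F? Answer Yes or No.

Check the formula against F row by row:
  a1=0, a2=0, a3=0: formula gives 0, F = 0 ✓
  a1=0, a2=0, a3=1: formula gives 1, F = 1 ✓
  a1=0, a2=1, a3=0: formula gives 0, F = 0 ✓
  a1=0, a2=1, a3=1: formula gives 1, but F = 0 ✗
Row (0,1,1) is a counterexample, so the formula is not equivalent to F.

No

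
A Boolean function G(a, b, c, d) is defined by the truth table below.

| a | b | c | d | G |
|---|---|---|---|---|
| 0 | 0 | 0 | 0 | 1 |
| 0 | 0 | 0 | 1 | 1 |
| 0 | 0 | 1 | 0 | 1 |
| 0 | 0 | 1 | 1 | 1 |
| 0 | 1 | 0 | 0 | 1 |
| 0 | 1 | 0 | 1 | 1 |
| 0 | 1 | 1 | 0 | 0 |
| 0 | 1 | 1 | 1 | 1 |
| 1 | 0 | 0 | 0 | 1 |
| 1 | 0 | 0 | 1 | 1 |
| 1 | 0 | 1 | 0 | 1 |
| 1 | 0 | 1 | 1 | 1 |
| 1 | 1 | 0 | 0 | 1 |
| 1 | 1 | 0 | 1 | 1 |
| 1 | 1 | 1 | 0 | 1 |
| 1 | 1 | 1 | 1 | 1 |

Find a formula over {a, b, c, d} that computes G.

Only row (0,1,1,0) gives 0. So G is 1 everywhere except there — the complement of the minterm ¬a·b·c·¬d.

G(a, b, c, d) = NOT (((NOT a AND b) AND c) AND NOT d)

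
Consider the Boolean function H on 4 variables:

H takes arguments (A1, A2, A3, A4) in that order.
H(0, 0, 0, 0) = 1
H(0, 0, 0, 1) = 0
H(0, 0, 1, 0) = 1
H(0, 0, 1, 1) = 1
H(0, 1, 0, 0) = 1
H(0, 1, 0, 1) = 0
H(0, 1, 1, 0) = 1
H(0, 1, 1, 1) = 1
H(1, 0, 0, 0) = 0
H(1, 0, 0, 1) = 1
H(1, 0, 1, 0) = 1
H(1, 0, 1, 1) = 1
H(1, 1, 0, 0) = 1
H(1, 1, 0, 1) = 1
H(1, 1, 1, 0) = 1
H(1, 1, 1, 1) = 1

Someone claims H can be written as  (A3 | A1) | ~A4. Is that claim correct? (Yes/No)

Evaluate (A3 | A1) | ~A4 on each row and compare to H:
  A1=0, A2=0, A3=0, A4=0: formula gives 1, H = 1 ✓
  A1=0, A2=0, A3=0, A4=1: formula gives 0, H = 0 ✓
  A1=0, A2=0, A3=1, A4=0: formula gives 1, H = 1 ✓
  A1=0, A2=0, A3=1, A4=1: formula gives 1, H = 1 ✓
  …
  A1=1, A2=0, A3=0, A4=0: formula gives 1, but H = 0 ✗
Row (1,0,0,0) is a counterexample, so the formula is not equivalent to H.

No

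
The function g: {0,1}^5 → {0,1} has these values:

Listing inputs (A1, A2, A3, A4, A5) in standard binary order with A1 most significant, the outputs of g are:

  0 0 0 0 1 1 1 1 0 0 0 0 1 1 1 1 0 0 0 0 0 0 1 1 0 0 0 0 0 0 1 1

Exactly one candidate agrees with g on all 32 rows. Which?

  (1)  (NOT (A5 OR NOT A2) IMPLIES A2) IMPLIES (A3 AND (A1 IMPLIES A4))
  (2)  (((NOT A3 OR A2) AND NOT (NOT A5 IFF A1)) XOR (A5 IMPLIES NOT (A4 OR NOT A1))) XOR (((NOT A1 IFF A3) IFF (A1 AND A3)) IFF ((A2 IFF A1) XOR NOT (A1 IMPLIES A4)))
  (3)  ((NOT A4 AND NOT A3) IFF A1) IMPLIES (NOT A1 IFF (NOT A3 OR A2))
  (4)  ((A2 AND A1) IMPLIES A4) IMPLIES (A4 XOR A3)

1

(2): at (0,0,0,0,0) it gives 1, but g = 0 — eliminated.
(3): at (0,0,0,0,0) it gives 1, but g = 0 — eliminated.
(4): at (0,0,0,1,0) it gives 1, but g = 0 — eliminated.
Only (1) survives; checking it on all 32 rows confirms it matches g.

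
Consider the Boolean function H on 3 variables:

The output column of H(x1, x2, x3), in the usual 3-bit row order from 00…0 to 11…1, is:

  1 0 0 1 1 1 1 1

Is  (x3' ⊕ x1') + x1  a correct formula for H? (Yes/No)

Check the formula against H row by row:
  x1=0, x2=0, x3=0: formula gives 0, but H = 1 ✗
Row (0,0,0) is a counterexample, so the formula is not equivalent to H.

No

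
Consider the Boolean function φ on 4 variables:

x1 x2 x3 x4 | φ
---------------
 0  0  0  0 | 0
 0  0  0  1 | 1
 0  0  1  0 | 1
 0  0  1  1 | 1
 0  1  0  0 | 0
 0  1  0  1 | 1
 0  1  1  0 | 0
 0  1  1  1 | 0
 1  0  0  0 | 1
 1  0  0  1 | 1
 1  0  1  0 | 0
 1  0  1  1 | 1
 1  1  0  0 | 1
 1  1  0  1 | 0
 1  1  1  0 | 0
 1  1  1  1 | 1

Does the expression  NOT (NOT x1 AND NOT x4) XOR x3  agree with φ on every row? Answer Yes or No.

No

Check the formula against φ row by row:
  x1=0, x2=0, x3=0, x4=0: formula gives 0, φ = 0 ✓
  x1=0, x2=0, x3=0, x4=1: formula gives 1, φ = 1 ✓
  x1=0, x2=0, x3=1, x4=0: formula gives 1, φ = 1 ✓
  x1=0, x2=0, x3=1, x4=1: formula gives 0, but φ = 1 ✗
Row (0,0,1,1) is a counterexample, so the formula is not equivalent to φ.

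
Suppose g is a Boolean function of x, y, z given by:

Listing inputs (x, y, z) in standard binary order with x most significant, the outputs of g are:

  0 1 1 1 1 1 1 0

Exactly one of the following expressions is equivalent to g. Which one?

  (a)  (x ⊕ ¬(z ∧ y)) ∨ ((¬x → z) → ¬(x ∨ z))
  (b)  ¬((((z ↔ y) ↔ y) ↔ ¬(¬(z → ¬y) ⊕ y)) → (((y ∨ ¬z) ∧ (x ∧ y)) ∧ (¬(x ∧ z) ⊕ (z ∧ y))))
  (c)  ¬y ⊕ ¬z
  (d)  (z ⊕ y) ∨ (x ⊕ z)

(a) fails at (0,0,0): the formula yields 1, g is 0.
(b) fails at (1,0,0): the formula yields 0, g is 1.
(c) fails at (0,1,1): the formula yields 0, g is 1.
(d) is the remaining candidate, and it agrees with g on all 8 inputs.

d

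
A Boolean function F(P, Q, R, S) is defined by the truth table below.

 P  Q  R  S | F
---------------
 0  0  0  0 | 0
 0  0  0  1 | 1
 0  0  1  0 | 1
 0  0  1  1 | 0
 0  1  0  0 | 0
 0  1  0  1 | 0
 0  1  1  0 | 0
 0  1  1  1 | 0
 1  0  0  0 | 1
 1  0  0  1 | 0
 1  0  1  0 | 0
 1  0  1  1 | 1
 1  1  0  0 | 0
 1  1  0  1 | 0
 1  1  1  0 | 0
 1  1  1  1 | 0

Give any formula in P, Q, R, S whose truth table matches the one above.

F(P, Q, R, S) = (((((not P and not Q) and not R) and S) or (((not P and not Q) and R) and not S)) or (((P and not Q) and not R) and not S)) or (((P and not Q) and R) and S)

Collect the rows where F=1 — (0,0,0,1), (0,0,1,0), (1,0,0,0), (1,0,1,1) — and write one minterm per row: ¬P·¬Q·¬R·S, ¬P·¬Q·R·¬S, P·¬Q·¬R·¬S, P·¬Q·R·S. Their union (logical OR) reproduces the table exactly.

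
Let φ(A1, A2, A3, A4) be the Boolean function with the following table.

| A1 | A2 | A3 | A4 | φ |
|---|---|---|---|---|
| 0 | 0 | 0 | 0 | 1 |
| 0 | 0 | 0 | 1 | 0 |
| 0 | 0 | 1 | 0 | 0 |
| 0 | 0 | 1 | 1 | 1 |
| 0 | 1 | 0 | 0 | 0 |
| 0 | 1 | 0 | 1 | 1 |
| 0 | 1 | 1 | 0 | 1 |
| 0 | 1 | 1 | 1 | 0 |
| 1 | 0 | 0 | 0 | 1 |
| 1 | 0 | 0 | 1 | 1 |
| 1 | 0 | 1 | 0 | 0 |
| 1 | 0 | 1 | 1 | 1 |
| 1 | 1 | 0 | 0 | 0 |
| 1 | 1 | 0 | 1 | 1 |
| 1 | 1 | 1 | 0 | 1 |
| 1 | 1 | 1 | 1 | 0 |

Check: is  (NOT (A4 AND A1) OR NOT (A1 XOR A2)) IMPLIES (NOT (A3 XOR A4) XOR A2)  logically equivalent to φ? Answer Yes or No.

Evaluate (NOT (A4 AND A1) OR NOT (A1 XOR A2)) IMPLIES (NOT (A3 XOR A4) XOR A2) on each row and compare to φ:
  A1=0, A2=0, A3=0, A4=0: formula gives 1, φ = 1 ✓
  A1=0, A2=0, A3=0, A4=1: formula gives 0, φ = 0 ✓
  A1=0, A2=0, A3=1, A4=0: formula gives 0, φ = 0 ✓
  A1=0, A2=0, A3=1, A4=1: formula gives 1, φ = 1 ✓
  …and likewise for the remaining 12 rows.
Every row agrees, so the formula is equivalent.

Yes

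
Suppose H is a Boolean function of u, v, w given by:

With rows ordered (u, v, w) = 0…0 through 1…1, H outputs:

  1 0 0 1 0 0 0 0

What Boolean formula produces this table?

H=1 on 2 inputs: (0,0,0), (0,1,1). Reading each as a conjunction of literals (¬u·¬v·¬w, ¬u·v·w) and taking the OR gives the canonical DNF.

H(u, v, w) = ((NOT u AND NOT v) AND NOT w) OR ((NOT u AND v) AND w)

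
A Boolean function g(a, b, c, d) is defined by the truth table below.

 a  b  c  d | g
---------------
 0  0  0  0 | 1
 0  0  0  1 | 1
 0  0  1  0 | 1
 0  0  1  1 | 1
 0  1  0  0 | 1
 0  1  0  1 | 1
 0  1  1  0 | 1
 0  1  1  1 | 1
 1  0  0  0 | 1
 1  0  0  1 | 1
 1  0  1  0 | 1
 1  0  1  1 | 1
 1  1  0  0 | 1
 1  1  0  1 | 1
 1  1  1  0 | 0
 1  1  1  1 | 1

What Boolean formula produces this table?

g(a, b, c, d) = ~(((a & b) & c) & ~d)

g is 0 on exactly one input, (1,1,1,0), whose minterm is a·b·c·¬d. So g is the negation of that single conjunction.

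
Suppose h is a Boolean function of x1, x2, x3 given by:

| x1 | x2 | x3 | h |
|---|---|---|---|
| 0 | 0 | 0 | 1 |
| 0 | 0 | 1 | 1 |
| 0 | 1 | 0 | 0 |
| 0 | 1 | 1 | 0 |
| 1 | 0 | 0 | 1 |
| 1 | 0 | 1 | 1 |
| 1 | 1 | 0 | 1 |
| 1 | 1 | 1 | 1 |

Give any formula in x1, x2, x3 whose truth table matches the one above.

h(x1, x2, x3) = ¬(((¬x1 ∧ x2) ∧ ¬x3) ∨ ((¬x1 ∧ x2) ∧ x3))

The 0-rows are (0,1,0), (0,1,1). Take each as a conjunction (¬x1·x2·¬x3, ¬x1·x2·x3), form their disjunction, and complement — that gives a formula that is 1 everywhere h is.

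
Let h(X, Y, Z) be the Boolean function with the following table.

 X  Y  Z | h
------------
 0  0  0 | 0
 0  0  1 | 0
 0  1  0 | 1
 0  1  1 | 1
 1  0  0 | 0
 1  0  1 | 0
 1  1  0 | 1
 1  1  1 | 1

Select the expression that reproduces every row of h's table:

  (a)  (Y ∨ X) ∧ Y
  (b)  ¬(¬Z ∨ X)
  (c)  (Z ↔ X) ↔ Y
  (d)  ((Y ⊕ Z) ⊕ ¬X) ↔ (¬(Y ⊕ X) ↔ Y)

a

(b): at (0,0,1) it gives 1, but h = 0 — eliminated.
(c): at (0,0,1) it gives 1, but h = 0 — eliminated.
(d): at (0,0,1) it gives 1, but h = 0 — eliminated.
(a) is the remaining candidate, and it agrees with h on all 8 inputs.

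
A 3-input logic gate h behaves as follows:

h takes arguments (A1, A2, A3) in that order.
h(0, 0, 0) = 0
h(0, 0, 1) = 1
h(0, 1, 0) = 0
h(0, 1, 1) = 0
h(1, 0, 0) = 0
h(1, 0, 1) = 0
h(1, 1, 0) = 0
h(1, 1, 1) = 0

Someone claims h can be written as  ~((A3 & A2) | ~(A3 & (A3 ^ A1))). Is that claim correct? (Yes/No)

Yes

Test each input against both h and the formula:
  A1=0, A2=0, A3=0: formula gives 0, h = 0 ✓
  A1=0, A2=0, A3=1: formula gives 1, h = 1 ✓
  A1=0, A2=1, A3=0: formula gives 0, h = 0 ✓
  A1=0, A2=1, A3=1: formula gives 0, h = 0 ✓
  A1=1, A2=0, A3=0: formula gives 0, h = 0 ✓
  …and likewise for the remaining 3 rows.
All 8 rows match — the expression computes h exactly.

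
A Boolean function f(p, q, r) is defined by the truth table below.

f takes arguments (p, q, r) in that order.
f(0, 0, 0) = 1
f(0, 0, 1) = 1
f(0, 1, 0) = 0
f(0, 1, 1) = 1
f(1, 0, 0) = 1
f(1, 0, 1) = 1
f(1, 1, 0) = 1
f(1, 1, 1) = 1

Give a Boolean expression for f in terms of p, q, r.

f is 0 on exactly one input, (0,1,0), whose minterm is ¬p·q·¬r. So f is the negation of that single conjunction.

f(p, q, r) = ~((~p & q) & ~r)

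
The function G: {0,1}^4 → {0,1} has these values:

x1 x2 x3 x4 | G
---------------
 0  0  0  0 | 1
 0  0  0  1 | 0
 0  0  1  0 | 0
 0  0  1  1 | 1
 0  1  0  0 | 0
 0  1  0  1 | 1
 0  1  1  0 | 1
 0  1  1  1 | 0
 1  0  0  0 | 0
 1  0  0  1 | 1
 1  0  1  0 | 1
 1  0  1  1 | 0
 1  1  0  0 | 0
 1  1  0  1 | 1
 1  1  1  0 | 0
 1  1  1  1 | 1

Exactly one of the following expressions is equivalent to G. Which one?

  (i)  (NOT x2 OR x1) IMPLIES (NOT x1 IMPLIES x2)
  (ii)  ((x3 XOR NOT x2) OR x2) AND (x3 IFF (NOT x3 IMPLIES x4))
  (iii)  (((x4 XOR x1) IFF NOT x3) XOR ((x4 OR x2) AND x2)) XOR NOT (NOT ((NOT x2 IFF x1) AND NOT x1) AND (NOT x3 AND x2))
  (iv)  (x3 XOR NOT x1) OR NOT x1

(i) disagrees with G on (0,0,0,0) (formula → 0, table → 1); rule it out.
(ii) disagrees with G on (0,0,1,1) (formula → 0, table → 1); rule it out.
(iv) disagrees with G on (0,0,0,1) (formula → 1, table → 0); rule it out.
That leaves (iii). Evaluating it on every row reproduces the table of G exactly.

iii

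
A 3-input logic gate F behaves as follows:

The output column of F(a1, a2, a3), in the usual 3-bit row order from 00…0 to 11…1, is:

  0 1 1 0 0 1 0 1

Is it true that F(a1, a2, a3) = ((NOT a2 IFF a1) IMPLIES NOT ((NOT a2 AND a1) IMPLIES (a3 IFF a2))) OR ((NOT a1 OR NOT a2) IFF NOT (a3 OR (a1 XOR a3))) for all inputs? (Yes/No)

Test each input against both F and the formula:
  a1=0, a2=0, a3=0: formula gives 1, but F = 0 ✗
A single disagreement suffices: at (0,0,0) they differ, so the formula does not compute F.

No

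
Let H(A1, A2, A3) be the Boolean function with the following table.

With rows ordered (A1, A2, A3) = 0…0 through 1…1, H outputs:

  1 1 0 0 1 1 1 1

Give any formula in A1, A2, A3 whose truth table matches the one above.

The 0-rows are (0,1,0), (0,1,1). Take each as a conjunction (¬A1·A2·¬A3, ¬A1·A2·A3), form their disjunction, and complement — that gives a formula that is 1 everywhere H is.

H(A1, A2, A3) = (((A1' · A2) · A3') + ((A1' · A2) · A3))'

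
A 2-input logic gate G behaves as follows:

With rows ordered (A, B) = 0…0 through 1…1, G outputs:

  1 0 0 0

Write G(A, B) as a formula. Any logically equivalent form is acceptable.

G(A, B) = NOT (A OR B)

The output is 1 only when every input is 0 — NOR of all inputs.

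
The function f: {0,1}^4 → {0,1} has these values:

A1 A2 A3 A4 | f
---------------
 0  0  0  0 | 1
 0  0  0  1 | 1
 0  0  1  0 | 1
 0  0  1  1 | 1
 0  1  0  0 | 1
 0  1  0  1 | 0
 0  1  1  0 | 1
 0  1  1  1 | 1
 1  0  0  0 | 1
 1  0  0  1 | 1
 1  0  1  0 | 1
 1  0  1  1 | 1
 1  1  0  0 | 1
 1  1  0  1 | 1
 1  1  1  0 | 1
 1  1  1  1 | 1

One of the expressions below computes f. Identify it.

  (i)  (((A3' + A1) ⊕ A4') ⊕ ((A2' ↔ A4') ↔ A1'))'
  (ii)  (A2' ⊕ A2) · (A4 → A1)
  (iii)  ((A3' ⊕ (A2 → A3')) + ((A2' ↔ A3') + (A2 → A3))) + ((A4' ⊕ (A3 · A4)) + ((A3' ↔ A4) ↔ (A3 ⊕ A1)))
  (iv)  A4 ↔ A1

(i): at (0,0,0,0) it gives 0, but f = 1 — eliminated.
(ii): at (0,0,0,1) it gives 0, but f = 1 — eliminated.
(iv): at (0,0,0,1) it gives 0, but f = 1 — eliminated.
That leaves (iii). Evaluating it on every row reproduces the table of f exactly.

iii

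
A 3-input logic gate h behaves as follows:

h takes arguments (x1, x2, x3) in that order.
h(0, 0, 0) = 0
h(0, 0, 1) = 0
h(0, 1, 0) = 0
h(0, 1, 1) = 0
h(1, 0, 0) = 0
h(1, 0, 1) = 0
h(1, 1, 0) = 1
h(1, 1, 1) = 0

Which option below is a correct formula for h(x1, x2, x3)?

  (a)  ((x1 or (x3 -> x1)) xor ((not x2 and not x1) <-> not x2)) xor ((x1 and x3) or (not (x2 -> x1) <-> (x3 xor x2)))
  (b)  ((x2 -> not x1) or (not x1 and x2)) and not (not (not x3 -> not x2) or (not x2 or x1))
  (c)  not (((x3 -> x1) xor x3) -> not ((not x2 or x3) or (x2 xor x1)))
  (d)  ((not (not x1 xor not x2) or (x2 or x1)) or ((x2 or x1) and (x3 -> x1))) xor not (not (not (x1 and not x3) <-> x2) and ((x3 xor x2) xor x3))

(a) disagrees with h on (0,0,0) (formula → 1, table → 0); rule it out.
(b) disagrees with h on (0,1,1) (formula → 1, table → 0); rule it out.
(c) disagrees with h on (0,0,0) (formula → 1, table → 0); rule it out.
Only (d) survives; checking it on all 8 rows confirms it matches h.

d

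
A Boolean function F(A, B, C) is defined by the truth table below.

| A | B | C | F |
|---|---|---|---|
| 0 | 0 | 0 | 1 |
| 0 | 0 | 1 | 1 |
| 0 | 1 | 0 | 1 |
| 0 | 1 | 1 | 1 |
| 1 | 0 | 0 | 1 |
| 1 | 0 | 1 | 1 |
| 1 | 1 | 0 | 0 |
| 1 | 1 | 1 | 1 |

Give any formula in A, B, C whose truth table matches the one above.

F(A, B, C) = NOT ((A AND B) AND NOT C)

Only row (1,1,0) gives 0. So F is 1 everywhere except there — the complement of the minterm A·B·¬C.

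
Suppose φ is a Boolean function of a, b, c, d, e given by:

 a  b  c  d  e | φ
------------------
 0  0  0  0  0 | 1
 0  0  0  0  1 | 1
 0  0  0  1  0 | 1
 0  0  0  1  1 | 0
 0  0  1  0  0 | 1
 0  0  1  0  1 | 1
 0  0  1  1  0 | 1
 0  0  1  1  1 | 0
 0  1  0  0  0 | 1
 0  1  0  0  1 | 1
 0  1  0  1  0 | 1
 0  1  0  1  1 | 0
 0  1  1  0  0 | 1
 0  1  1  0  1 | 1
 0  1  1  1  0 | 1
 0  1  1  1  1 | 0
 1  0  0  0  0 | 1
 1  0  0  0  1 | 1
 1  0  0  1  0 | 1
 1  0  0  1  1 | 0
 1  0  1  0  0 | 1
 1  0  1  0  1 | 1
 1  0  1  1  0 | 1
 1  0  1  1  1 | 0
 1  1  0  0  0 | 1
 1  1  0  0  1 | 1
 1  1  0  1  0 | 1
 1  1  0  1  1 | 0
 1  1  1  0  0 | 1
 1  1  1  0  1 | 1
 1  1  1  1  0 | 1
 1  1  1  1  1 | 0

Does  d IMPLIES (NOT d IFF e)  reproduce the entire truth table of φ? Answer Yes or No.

Yes

Evaluate d IMPLIES (NOT d IFF e) on each row and compare to φ:
  a=0, b=0, c=0, d=0, e=0: formula gives 1, φ = 1 ✓
  a=0, b=0, c=0, d=0, e=1: formula gives 1, φ = 1 ✓
  a=0, b=0, c=0, d=1, e=0: formula gives 1, φ = 1 ✓
  a=0, b=0, c=0, d=1, e=1: formula gives 0, φ = 0 ✓
  …and likewise for the remaining 28 rows.
No disagreement on any input; they are logically equivalent.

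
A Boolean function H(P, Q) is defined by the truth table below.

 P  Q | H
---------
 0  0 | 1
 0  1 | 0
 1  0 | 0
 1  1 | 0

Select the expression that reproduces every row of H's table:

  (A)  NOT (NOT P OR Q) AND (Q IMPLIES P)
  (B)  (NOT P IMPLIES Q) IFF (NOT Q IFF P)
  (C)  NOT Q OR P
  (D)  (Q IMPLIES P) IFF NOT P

D

(A) disagrees with H on (0,0) (formula → 0, table → 1); rule it out.
(B) disagrees with H on (0,1) (formula → 1, table → 0); rule it out.
(C) disagrees with H on (1,0) (formula → 1, table → 0); rule it out.
Only (D) survives; checking it on all 4 rows confirms it matches H.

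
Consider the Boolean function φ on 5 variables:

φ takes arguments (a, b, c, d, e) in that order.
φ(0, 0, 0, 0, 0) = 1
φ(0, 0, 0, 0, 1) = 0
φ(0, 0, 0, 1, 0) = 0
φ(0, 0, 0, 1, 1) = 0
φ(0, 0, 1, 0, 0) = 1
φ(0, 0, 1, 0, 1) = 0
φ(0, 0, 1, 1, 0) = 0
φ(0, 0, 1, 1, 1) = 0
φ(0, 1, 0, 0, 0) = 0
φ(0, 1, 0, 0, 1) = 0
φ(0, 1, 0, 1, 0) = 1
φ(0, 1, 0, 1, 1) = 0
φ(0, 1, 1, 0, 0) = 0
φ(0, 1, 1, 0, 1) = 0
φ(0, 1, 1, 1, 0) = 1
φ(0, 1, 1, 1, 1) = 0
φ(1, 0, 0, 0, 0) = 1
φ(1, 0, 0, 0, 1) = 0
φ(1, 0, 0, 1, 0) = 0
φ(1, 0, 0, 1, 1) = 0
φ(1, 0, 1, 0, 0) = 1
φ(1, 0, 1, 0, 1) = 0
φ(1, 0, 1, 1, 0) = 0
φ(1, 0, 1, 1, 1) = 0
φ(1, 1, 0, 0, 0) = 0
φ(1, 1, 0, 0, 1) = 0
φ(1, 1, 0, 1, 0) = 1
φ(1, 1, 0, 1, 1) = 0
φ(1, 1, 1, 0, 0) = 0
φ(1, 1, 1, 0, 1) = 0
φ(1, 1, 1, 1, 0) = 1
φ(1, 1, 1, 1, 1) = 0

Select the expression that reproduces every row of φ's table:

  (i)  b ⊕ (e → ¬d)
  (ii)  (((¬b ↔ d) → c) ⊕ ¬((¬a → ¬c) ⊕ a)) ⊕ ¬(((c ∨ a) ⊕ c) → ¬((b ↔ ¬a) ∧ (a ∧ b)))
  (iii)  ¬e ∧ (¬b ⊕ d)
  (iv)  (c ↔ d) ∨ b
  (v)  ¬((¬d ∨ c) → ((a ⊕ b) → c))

(i) fails at (0,0,0,0,1): the formula yields 1, φ is 0.
(ii) fails at (0,0,0,0,1): the formula yields 1, φ is 0.
(iv) fails at (0,0,0,0,1): the formula yields 1, φ is 0.
(v) fails at (0,0,0,0,0): the formula yields 0, φ is 1.
(iii) is the remaining candidate, and it agrees with φ on all 32 inputs.

iii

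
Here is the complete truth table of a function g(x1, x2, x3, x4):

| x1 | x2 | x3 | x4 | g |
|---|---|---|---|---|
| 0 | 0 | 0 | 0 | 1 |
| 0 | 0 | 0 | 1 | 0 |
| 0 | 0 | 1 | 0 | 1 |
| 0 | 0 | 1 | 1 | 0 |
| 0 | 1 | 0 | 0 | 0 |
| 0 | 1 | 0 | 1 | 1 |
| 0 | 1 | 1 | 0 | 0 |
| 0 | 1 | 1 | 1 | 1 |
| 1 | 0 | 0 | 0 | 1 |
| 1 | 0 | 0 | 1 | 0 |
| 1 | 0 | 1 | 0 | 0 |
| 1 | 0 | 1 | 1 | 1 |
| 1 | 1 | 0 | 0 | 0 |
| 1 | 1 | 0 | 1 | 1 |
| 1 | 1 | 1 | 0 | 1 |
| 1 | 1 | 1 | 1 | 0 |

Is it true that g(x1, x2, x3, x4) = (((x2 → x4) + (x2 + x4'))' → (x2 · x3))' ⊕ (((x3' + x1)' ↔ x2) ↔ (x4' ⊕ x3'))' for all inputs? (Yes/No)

Yes

Evaluate (((x2 → x4) + (x2 + x4'))' → (x2 · x3))' ⊕ (((x3' + x1)' ↔ x2) ↔ (x4' ⊕ x3'))' on each row and compare to g:
  x1=0, x2=0, x3=0, x4=0: formula gives 1, g = 1 ✓
  x1=0, x2=0, x3=0, x4=1: formula gives 0, g = 0 ✓
  x1=0, x2=0, x3=1, x4=0: formula gives 1, g = 1 ✓
  x1=0, x2=0, x3=1, x4=1: formula gives 0, g = 0 ✓
  … (the remaining 12 rows also agree.)
All 16 rows match — the expression computes g exactly.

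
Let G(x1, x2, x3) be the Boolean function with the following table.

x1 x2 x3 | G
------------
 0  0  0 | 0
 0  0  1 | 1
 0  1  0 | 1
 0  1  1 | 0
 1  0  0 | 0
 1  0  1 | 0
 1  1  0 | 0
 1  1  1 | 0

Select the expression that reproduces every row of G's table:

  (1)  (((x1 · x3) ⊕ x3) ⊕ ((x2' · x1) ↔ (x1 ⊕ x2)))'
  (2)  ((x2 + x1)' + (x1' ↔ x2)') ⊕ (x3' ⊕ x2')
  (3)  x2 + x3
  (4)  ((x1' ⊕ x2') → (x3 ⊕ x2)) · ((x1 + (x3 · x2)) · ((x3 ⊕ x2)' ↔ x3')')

(2): at (0,0,0) it gives 1, but G = 0 — eliminated.
(3): at (0,1,1) it gives 1, but G = 0 — eliminated.
(4): at (0,0,1) it gives 0, but G = 1 — eliminated.
Only (1) survives; checking it on all 8 rows confirms it matches G.

1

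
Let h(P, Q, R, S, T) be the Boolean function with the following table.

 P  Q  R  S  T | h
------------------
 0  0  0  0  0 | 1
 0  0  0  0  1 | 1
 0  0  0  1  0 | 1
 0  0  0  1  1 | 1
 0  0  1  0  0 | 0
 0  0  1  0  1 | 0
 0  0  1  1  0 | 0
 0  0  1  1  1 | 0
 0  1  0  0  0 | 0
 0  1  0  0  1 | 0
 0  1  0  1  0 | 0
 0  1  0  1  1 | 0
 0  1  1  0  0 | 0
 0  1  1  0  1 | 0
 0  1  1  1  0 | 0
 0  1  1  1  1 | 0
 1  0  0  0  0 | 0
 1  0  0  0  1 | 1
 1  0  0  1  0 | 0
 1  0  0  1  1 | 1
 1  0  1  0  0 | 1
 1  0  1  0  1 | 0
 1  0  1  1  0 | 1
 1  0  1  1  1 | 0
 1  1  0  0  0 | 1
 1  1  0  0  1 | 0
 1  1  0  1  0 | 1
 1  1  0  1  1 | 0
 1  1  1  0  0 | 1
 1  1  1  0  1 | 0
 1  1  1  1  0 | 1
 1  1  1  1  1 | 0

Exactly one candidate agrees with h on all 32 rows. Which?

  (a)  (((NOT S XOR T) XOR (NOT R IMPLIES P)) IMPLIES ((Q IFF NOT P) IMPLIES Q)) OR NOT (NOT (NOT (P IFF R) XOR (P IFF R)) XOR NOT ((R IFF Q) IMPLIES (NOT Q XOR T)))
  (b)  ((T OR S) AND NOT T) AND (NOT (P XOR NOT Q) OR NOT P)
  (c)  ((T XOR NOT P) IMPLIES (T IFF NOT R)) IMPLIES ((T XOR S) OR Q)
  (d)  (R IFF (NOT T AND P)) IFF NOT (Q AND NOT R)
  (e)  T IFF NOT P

(a) disagrees with h on (0,0,1,0,0) (formula → 1, table → 0); rule it out.
(b) disagrees with h on (0,0,0,0,0) (formula → 0, table → 1); rule it out.
(c) disagrees with h on (0,0,0,1,1) (formula → 0, table → 1); rule it out.
(e) disagrees with h on (0,0,0,0,0) (formula → 0, table → 1); rule it out.
That leaves (d). Evaluating it on every row reproduces the table of h exactly.

d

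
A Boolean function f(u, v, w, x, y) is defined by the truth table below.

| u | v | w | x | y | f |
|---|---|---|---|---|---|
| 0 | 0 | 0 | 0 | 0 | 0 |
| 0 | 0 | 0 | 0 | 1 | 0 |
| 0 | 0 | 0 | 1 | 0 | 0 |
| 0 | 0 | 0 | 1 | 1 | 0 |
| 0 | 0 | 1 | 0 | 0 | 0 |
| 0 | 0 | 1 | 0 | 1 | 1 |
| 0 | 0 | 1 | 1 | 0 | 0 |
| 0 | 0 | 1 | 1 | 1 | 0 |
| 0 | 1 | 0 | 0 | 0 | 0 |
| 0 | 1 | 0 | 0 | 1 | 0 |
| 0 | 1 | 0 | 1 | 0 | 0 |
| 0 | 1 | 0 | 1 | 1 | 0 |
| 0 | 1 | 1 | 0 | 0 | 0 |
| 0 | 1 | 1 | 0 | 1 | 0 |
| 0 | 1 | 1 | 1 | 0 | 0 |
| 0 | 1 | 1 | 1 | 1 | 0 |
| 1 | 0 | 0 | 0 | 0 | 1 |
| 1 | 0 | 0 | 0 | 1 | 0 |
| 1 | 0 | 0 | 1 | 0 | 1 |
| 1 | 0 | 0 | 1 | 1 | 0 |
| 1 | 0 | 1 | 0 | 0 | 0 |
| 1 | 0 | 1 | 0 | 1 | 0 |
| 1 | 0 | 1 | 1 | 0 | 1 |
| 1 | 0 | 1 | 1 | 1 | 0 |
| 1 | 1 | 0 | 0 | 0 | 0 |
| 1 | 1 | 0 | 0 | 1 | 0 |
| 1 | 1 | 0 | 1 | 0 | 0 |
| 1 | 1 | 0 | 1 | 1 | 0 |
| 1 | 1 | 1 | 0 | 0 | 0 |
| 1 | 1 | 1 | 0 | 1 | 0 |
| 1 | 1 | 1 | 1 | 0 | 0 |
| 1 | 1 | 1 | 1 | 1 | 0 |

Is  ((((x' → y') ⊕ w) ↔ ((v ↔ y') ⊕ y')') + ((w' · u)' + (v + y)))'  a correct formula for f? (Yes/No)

No

Test each input against both f and the formula:
  u=0, v=0, w=0, x=0, y=0: formula gives 0, f = 0 ✓
  u=0, v=0, w=0, x=0, y=1: formula gives 0, f = 0 ✓
  u=0, v=0, w=0, x=1, y=0: formula gives 0, f = 0 ✓
  u=0, v=0, w=0, x=1, y=1: formula gives 0, f = 0 ✓
  …
  u=0, v=0, w=1, x=0, y=1: formula gives 0, but f = 1 ✗
Since they disagree at (0,0,1,0,1), the expression is not a correct formula for f.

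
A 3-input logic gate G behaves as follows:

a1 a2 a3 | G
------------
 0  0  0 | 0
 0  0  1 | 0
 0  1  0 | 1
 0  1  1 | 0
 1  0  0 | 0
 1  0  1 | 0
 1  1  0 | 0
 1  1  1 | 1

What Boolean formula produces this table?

The 1-rows are (0,1,0), (1,1,1). Each contributes one minterm — ¬a1·a2·¬a3; a1·a2·a3 — and their disjunction is a sum-of-products form of G.

G(a1, a2, a3) = ((not a1 and a2) and not a3) or ((a1 and a2) and a3)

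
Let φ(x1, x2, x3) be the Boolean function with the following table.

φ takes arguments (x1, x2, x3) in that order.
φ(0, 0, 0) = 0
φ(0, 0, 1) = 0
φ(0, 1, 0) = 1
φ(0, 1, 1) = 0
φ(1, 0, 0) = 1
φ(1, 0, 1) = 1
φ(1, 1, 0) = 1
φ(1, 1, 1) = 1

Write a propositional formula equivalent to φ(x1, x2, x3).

φ is 0 on only 3 rows — (0,0,0), (0,0,1), (0,1,1). Writing each as a minterm (¬x1·¬x2·¬x3, ¬x1·¬x2·x3, ¬x1·x2·x3) and OR-ing them characterizes exactly where φ=0, so φ is the negation of that disjunction.

φ(x1, x2, x3) = ~((((~x1 & ~x2) & ~x3) | ((~x1 & ~x2) & x3)) | ((~x1 & x2) & x3))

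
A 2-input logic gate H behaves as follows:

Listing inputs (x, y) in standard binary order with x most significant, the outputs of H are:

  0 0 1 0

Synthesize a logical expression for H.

H(x, y) = x AND NOT y

H is 1 on exactly one input, (1,0), whose minterm is x·¬y. So H is just that conjunction.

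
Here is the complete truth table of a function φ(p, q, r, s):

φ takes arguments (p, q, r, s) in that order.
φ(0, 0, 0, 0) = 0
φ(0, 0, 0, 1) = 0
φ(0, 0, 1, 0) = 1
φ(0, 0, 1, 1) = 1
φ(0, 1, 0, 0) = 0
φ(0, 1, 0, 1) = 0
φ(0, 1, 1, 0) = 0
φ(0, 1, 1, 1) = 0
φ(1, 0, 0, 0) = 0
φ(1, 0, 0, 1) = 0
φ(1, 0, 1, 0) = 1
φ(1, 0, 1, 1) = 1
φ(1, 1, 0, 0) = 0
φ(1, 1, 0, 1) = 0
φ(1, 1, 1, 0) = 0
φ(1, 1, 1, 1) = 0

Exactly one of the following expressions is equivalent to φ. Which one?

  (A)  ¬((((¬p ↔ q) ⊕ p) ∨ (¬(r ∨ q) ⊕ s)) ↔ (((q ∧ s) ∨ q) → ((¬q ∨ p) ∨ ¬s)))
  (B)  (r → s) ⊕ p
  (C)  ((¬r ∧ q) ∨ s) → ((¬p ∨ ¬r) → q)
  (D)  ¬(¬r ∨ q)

(A) fails at (0,0,0,1): the formula yields 1, φ is 0.
(B) fails at (0,0,0,0): the formula yields 1, φ is 0.
(C) fails at (0,0,0,0): the formula yields 1, φ is 0.
That leaves (D). Evaluating it on every row reproduces the table of φ exactly.

D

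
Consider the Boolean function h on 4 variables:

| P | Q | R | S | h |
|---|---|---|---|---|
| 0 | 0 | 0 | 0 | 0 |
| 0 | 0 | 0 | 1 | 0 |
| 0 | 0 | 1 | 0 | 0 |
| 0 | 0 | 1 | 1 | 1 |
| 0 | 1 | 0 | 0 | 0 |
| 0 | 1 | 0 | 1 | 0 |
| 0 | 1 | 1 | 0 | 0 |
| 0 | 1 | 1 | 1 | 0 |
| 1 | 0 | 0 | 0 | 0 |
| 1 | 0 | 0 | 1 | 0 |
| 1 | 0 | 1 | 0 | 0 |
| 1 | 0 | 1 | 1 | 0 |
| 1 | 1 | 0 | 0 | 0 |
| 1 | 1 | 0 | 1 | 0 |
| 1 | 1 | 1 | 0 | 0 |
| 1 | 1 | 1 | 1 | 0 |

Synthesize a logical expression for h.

h(P, Q, R, S) = ((~P & ~Q) & R) & S

Only row (0,0,1,1) gives 1. That row's minterm ¬P·¬Q·R·S is h directly.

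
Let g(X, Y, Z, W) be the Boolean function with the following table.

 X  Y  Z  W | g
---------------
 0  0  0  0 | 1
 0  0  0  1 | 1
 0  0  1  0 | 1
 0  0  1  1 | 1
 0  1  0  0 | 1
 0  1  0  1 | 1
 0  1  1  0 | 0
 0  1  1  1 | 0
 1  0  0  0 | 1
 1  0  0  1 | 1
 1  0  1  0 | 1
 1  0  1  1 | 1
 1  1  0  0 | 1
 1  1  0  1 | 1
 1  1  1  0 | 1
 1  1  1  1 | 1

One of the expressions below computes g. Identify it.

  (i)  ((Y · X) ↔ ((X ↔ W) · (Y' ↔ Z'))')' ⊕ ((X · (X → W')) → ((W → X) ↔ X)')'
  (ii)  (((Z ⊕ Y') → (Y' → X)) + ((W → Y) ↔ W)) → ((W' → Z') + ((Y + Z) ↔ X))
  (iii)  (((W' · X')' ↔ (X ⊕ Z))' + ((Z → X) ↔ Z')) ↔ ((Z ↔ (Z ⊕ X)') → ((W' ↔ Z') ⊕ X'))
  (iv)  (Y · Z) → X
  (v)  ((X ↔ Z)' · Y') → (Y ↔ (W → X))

iv

(i) disagrees with g on (0,0,0,0) (formula → 0, table → 1); rule it out.
(ii) disagrees with g on (0,0,1,0) (formula → 0, table → 1); rule it out.
(iii) disagrees with g on (0,1,1,0) (formula → 1, table → 0); rule it out.
(v) disagrees with g on (0,0,1,0) (formula → 0, table → 1); rule it out.
Only (iv) survives; checking it on all 16 rows confirms it matches g.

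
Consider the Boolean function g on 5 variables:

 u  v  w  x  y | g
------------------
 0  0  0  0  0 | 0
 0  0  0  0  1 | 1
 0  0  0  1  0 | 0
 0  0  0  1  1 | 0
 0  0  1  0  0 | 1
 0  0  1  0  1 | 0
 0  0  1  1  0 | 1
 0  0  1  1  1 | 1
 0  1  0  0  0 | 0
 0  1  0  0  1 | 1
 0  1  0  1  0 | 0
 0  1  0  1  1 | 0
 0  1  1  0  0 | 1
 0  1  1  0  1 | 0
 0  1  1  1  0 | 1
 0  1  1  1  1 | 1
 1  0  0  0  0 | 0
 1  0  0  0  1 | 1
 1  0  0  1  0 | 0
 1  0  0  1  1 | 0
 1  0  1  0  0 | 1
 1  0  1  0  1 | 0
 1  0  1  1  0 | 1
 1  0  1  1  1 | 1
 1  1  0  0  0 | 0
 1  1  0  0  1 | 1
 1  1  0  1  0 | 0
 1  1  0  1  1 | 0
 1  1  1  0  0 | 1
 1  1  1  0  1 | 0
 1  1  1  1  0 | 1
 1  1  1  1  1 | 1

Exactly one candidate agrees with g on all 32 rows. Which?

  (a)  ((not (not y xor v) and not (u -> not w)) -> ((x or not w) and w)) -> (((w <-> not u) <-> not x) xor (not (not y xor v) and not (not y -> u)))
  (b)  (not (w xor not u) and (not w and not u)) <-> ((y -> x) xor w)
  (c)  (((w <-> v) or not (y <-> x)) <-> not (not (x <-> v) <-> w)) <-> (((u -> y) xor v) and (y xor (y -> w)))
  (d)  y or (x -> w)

(a) fails at (0,0,0,0,1): the formula yields 0, g is 1.
(c) fails at (0,0,0,0,1): the formula yields 0, g is 1.
(d) fails at (0,0,0,0,0): the formula yields 1, g is 0.
That leaves (b). Evaluating it on every row reproduces the table of g exactly.

b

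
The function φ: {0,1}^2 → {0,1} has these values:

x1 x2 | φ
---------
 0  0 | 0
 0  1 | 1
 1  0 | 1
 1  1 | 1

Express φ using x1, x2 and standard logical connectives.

The output is 1 whenever at least one input is 1 — the OR of all inputs.

φ(x1, x2) = x1 + x2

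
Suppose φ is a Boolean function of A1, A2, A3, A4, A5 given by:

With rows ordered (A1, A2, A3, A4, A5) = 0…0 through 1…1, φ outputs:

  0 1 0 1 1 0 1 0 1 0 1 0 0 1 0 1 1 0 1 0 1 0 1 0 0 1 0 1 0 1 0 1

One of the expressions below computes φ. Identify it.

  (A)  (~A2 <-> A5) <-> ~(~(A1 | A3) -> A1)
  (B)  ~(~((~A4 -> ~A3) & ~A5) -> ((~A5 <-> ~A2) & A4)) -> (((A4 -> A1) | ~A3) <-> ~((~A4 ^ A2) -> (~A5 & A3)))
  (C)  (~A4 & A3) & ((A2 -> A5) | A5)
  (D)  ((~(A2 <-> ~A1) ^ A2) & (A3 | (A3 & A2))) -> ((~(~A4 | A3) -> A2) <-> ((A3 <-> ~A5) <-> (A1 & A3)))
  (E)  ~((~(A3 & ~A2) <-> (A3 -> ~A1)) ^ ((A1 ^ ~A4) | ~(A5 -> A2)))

A

(B) disagrees with φ on (0,0,0,0,0) (formula → 1, table → 0); rule it out.
(C) disagrees with φ on (0,0,0,0,1) (formula → 0, table → 1); rule it out.
(D) disagrees with φ on (0,0,0,0,0) (formula → 1, table → 0); rule it out.
(E) disagrees with φ on (0,0,0,0,0) (formula → 1, table → 0); rule it out.
(A) is the remaining candidate, and it agrees with φ on all 32 inputs.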